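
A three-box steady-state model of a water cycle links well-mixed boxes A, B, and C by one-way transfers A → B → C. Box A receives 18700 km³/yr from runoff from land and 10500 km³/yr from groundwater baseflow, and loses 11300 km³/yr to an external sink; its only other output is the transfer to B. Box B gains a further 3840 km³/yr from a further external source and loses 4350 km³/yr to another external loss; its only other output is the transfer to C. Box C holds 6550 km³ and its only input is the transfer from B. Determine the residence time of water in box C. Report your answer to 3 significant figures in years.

0.377 yr

Box A: F(A→B) = (18700 + 10500) − 11300 = 17900 km³/yr.
Box B: F(B→C) = (17900 + 3840) − 4350 = 17390 km³/yr.
Box C throughput = its input = 17390 km³/yr; τ = 6550 / 17390 = 0.3767 yr.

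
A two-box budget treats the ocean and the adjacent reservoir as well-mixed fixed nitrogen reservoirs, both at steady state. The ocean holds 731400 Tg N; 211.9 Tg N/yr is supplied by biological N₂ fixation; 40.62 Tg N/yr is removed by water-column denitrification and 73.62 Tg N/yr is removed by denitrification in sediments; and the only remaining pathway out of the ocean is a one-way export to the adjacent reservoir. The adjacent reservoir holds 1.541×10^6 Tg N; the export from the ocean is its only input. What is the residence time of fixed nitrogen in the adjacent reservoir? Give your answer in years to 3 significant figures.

Balance the ocean: ΣF_in = 211.90 Tg N/yr.
Export to the adjacent reservoir = ΣF_in − (40.62 + 73.62) = 97.660 Tg N/yr.
At steady state the output of the adjacent reservoir equals its input, 97.660 Tg N/yr.
τ = M / F = 1.541×10^6 / 97.660 = 15780 yr.

15800 yr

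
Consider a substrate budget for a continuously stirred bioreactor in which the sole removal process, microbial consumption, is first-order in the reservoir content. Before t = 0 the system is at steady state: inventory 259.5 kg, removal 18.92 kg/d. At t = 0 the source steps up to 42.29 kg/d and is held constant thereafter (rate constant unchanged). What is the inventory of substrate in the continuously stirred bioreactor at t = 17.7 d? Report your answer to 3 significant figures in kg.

492 kg

The sink rate constant is k = F₀/M₀ = 18.92/259.5 = 0.07291 d⁻¹.
Solving dM/dt = F₁ − kM with M(0) = M₀ gives M(t) = F₁/k + (M₀ − F₁/k)·e^(−kt).
F₁/k = 42.29/0.07291 = 580.03 kg; kt = 0.07291 × 17.7 = 1.290, e^(−kt) = 0.2751.
M(17.7) = 580.03 + (259.5 − 580.03) × 0.2751 = 580.03 − 88.19 = 491.84 kg.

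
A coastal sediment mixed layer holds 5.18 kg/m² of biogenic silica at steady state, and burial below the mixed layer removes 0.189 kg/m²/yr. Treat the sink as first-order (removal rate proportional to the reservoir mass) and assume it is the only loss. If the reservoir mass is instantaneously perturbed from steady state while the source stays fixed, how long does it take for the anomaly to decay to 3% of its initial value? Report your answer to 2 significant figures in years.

96 yr

For a linear reservoir the anomaly decays as exp(−t/τ) with τ = M/F = 5.18/0.189 = 27.41 yr.
exp(−t/τ) = 0.03 ⇒ t = −τ ln(0.03) = 27.41 × 3.507 = 96.11 yr.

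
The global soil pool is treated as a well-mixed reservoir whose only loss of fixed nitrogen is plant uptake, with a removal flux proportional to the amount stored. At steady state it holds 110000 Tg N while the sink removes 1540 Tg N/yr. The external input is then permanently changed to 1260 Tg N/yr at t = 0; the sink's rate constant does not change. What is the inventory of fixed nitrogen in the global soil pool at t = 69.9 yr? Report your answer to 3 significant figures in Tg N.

97500 Tg N

τ = M₀/F₀ = 110000/1540 = 71.43 yr; rate constant k = 1/τ.
New steady state M_∞ = F₁/k = F₁·τ = 1260 × 71.43 = 90000 Tg N.
M(t) = M_∞ + (M₀ − M_∞)·e^(−t/τ); t/τ = 69.9/71.43 = 0.9786, so e^(−t/τ) = 0.3758.
M(t) = 90000 + 20000 × 0.3758 = 97517 Tg N.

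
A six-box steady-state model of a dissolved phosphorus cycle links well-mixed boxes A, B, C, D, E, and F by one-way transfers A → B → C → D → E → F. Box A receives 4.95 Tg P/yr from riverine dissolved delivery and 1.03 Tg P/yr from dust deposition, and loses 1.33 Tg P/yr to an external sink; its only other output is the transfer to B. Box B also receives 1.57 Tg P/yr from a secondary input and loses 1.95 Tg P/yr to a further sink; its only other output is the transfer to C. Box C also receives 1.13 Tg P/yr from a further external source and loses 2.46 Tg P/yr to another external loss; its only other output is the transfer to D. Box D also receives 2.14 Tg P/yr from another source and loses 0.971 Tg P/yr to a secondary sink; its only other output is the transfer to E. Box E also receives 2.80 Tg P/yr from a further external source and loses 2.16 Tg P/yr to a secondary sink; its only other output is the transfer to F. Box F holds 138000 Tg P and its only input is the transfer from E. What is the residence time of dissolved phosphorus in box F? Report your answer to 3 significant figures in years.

29100 yr

Box A: F(A→B) = (4.95 + 1.03) − 1.33 = 4.6500 Tg P/yr.
Box B: F(B→C) = (4.6500 + 1.57) − 1.95 = 4.2700 Tg P/yr.
Box C: F(C→D) = (4.2700 + 1.13) − 2.46 = 2.9400 Tg P/yr.
Box D: F(D→E) = (2.9400 + 2.14) − 0.971 = 4.1090 Tg P/yr.
Box E: F(E→F) = (4.1090 + 2.80) − 2.16 = 4.7490 Tg P/yr.
Box F throughput = its input = 4.7490 Tg P/yr; τ = 138000 / 4.7490 = 29060 yr.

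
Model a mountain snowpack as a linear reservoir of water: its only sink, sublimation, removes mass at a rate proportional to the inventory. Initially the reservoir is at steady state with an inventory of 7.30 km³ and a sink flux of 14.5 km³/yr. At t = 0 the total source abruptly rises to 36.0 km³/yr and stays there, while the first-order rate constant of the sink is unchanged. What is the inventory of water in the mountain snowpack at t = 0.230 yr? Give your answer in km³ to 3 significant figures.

Residence time τ = M₀/F₀ = 0.5034 yr. The eventual steady state is M_∞ = M₀·(F₁/F₀) = 7.30 × 36.0/14.5 = 18.124 km³.
The anomaly ΔM(t) = M(t) − M_∞ decays as ΔM₀·e^(−t/τ) with ΔM₀ = 7.30 − 18.124 = −10.82 km³.
At t = 0.230 yr, e^(−t/τ) = e^(−0.4568) = 0.6333, so ΔM = −6.855 km³ and M = 18.124 − 6.855 = 11.269 km³.

11.3 km³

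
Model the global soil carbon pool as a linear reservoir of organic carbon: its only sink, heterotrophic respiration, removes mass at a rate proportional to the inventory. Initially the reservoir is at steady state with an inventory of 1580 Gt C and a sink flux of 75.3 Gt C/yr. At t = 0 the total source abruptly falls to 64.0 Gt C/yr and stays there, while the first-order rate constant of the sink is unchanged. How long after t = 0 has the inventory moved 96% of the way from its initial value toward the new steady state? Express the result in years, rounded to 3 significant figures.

τ = M₀/F₀ = 1580/75.3 = 20.98 yr.
The remaining gap fraction is e^(−t/τ); 96% covered ⇒ e^(−t/τ) = 0.0400.
t = −τ ln(0.0400) = 20.98 × 3.219 = 67.54 yr.

67.5 yr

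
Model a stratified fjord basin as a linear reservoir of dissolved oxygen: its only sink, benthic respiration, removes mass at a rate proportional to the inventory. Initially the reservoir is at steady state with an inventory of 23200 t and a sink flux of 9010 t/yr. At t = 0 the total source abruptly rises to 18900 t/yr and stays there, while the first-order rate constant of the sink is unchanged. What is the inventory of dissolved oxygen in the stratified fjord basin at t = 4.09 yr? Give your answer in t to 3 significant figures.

The sink rate constant is k = F₀/M₀ = 9010/23200 = 0.3884 yr⁻¹.
Solving dM/dt = F₁ − kM with M(0) = M₀ gives M(t) = F₁/k + (M₀ − F₁/k)·e^(−kt).
F₁/k = 18900/0.3884 = 48666 t; kt = 0.3884 × 4.09 = 1.588, e^(−kt) = 0.2043.
M(4.09) = 48666 + (23200 − 48666) × 0.2043 = 48666 − 5201 = 43464 t.

43500 t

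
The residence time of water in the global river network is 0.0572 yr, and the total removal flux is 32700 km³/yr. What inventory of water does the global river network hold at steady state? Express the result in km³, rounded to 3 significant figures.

τ = M/F ⇒ M = τ × F = 0.0572 × 32700 = 1870 km³.

1870 km³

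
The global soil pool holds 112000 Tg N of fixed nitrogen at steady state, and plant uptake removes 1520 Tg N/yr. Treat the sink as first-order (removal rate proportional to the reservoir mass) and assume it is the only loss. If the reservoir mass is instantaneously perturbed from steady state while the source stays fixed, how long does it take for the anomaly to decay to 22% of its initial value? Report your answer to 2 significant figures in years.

For a linear reservoir the anomaly decays as exp(−t/τ) with τ = M/F = 112000/1520 = 73.68 yr.
exp(−t/τ) = 0.22 ⇒ t = −τ ln(0.22) = 73.68 × 1.514 = 111.6 yr.

110 yr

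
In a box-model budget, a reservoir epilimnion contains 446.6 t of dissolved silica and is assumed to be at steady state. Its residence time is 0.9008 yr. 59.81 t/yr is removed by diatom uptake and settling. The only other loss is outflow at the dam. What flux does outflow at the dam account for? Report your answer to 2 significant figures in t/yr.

Total removal F = M/τ = 446.6 / 0.9008 = 495.8 t/yr.
Outflow at the dam = F − (59.81) = 495.8 − 59.81 = 436.0 t/yr.

440 t/yr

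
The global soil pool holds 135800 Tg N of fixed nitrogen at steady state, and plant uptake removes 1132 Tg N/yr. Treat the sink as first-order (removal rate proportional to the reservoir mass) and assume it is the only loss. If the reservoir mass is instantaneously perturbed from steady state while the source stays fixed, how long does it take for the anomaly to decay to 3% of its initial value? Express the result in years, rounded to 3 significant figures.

For a linear reservoir the anomaly decays as exp(−t/τ) with τ = M/F = 135800/1132 = 120.0 yr.
exp(−t/τ) = 0.03 ⇒ t = −τ ln(0.03) = 120.0 × 3.507 = 420.7 yr.

421 yr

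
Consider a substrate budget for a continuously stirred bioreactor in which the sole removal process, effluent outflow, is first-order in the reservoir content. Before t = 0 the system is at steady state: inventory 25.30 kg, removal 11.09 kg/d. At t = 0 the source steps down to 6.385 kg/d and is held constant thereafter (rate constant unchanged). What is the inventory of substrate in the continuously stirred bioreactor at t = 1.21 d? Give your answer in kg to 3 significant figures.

20.9 kg

Residence time τ = M₀/F₀ = 2.281 d. The eventual steady state is M_∞ = M₀·(F₁/F₀) = 25.30 × 6.385/11.09 = 14.566 kg.
The anomaly ΔM(t) = M(t) − M_∞ decays as ΔM₀·e^(−t/τ) with ΔM₀ = 25.30 − 14.566 = 10.73 kg.
At t = 1.21 d, e^(−t/τ) = e^(−0.5304) = 0.5884, so ΔM = 6.315 kg and M = 14.566 + 6.315 = 20.882 kg.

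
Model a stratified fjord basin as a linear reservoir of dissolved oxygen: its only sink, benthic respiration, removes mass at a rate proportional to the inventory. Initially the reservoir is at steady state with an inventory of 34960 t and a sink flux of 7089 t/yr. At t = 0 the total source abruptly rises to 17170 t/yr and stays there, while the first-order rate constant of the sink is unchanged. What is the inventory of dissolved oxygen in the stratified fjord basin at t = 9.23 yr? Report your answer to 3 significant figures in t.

77000 t

τ = M₀/F₀ = 34960/7089 = 4.932 yr; rate constant k = 1/τ.
New steady state M_∞ = F₁/k = F₁·τ = 17170 × 4.932 = 84675 t.
M(t) = M_∞ + (M₀ − M_∞)·e^(−t/τ); t/τ = 9.23/4.932 = 1.872, so e^(−t/τ) = 0.1539.
M(t) = 84675 − 49720 × 0.1539 = 77025 t.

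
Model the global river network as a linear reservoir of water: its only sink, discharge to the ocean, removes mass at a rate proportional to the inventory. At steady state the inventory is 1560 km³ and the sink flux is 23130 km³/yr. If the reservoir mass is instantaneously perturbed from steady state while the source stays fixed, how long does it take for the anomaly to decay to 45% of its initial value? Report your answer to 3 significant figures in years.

0.0539 yr

For a linear reservoir the anomaly decays as exp(−t/τ) with τ = M/F = 1560/23130 = 0.06744 yr.
exp(−t/τ) = 0.45 ⇒ t = −τ ln(0.45) = 0.06744 × 0.7985 = 0.05386 yr.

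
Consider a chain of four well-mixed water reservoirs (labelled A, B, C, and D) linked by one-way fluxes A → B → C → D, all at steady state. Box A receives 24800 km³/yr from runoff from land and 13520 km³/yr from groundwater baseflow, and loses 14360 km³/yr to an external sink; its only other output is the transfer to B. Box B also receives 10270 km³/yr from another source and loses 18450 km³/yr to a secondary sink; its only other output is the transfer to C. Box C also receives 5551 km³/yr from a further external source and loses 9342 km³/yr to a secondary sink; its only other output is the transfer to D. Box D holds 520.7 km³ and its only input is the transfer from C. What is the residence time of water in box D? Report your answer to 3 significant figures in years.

0.0434 yr

Box A: F(A→B) = (24800 + 13520) − 14360 = 23960 km³/yr.
Box B: F(B→C) = (23960 + 10270) − 18450 = 15780 km³/yr.
Box C: F(C→D) = (15780 + 5551) − 9342 = 11989 km³/yr.
Box D throughput = its input = 11989 km³/yr; τ = 520.7 / 11989 = 0.04343 yr.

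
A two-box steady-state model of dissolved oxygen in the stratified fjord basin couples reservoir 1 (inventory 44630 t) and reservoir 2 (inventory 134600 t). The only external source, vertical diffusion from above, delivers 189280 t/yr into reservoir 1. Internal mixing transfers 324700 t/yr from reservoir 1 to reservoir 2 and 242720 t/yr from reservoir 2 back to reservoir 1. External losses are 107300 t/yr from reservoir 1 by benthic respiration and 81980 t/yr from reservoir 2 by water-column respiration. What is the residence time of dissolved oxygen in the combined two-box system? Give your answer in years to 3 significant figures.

Residence time in the combined system uses the total inventory and the total *external* removal — internal exchanges between the two boxes cancel.
M_total = 44630 + 134600 = 179230 t.
ΣF_external_out = 107300 + 81980 = 189280 t/yr.
τ = M_total / ΣF_ext = 179230 / 189280 = 0.9469 yr.

0.947 yr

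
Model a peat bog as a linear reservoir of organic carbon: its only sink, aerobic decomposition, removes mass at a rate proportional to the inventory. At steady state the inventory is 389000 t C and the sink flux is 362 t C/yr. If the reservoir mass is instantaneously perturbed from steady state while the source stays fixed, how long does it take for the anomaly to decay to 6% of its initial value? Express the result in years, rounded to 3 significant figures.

For a linear reservoir the anomaly decays as exp(−t/τ) with τ = M/F = 389000/362 = 1075 yr.
exp(−t/τ) = 0.06 ⇒ t = −τ ln(0.06) = 1075 × 2.813 = 3023 yr.

3020 yr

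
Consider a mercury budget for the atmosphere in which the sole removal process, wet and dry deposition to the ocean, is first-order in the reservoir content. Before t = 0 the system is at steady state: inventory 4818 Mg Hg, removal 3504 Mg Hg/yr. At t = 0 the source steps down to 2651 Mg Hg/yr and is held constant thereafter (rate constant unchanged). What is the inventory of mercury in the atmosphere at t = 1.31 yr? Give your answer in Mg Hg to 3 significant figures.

τ = M₀/F₀ = 4818/3504 = 1.375 yr; rate constant k = 1/τ.
New steady state M_∞ = F₁/k = F₁·τ = 2651 × 1.375 = 3645.1 Mg Hg.
M(t) = M_∞ + (M₀ − M_∞)·e^(−t/τ); t/τ = 1.31/1.375 = 0.9527, so e^(−t/τ) = 0.3857.
M(t) = 3645.1 + 1173 × 0.3857 = 4097.5 Mg Hg.

4100 Mg Hg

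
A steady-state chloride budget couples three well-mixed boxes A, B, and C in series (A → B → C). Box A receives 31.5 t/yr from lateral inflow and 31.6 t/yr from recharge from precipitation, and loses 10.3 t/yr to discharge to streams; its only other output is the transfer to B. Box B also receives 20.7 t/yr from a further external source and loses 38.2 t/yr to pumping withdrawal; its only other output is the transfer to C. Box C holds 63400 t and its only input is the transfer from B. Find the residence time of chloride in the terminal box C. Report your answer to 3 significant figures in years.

1800 yr

Box A: F(A→B) = (31.5 + 31.6) − 10.3 = 52.800 t/yr.
Box B: F(B→C) = (52.800 + 20.7) − 38.2 = 35.300 t/yr.
Box C throughput = its input = 35.300 t/yr; τ = 63400 / 35.300 = 1796 yr.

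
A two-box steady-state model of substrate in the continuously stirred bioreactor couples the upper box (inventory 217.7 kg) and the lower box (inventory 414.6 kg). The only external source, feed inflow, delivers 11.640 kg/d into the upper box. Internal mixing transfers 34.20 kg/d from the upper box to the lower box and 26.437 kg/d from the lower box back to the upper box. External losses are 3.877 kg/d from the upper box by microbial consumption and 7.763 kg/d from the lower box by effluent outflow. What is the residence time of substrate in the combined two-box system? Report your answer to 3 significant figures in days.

For the system as a whole, the A↔B exchange is internal and contributes nothing to the throughput; only the external sinks remove mass.
M_total = 217.7 + 414.6 = 632.30 kg.
ΣF_external_out = 3.877 + 7.763 = 11.640 kg/d.
τ = M_total / ΣF_ext = 632.30 / 11.640 = 54.32 d.

54.3 d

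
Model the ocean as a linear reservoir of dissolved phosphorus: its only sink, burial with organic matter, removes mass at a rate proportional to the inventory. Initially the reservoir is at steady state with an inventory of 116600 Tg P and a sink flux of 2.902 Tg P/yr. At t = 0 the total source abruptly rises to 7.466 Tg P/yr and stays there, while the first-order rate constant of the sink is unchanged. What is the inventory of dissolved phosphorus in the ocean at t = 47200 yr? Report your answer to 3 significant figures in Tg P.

The sink rate constant is k = F₀/M₀ = 2.902/116600 = 2.489×10^-5 yr⁻¹.
Solving dM/dt = F₁ − kM with M(0) = M₀ gives M(t) = F₁/k + (M₀ − F₁/k)·e^(−kt).
F₁/k = 7.466/2.489×10^-5 = 299980 Tg P; kt = 2.489×10^-5 × 47200 = 1.175, e^(−kt) = 0.3089.
M(47200) = 299980 + (116600 − 299980) × 0.3089 = 299980 − 56650 = 243330 Tg P.

243000 Tg P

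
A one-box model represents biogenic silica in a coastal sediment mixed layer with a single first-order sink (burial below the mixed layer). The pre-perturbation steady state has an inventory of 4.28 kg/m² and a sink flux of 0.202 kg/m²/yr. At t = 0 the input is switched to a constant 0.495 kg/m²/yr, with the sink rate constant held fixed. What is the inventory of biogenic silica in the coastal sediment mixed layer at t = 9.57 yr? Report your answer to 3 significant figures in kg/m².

τ = M₀/F₀ = 4.28/0.202 = 21.19 yr; rate constant k = 1/τ.
New steady state M_∞ = F₁/k = F₁·τ = 0.495 × 21.19 = 10.488 kg/m².
M(t) = M_∞ + (M₀ − M_∞)·e^(−t/τ); t/τ = 9.57/21.19 = 0.4517, so e^(−t/τ) = 0.6366.
M(t) = 10.488 − 6.208 × 0.6366 = 6.5362 kg/m².

6.54 kg/m²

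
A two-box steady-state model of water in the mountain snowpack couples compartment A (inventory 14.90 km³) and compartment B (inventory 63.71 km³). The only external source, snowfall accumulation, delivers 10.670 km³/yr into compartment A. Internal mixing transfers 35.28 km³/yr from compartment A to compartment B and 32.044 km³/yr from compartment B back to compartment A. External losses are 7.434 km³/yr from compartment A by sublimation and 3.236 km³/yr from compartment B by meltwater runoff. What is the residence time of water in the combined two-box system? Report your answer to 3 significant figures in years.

7.37 yr

Treat the two boxes together as one reservoir: the mixing fluxes between them are internal recycling, so τ = ΣM / Σ(external losses).
M_total = 14.90 + 63.71 = 78.610 km³.
ΣF_external_out = 7.434 + 3.236 = 10.670 km³/yr.
τ = M_total / ΣF_ext = 78.610 / 10.670 = 7.367 yr.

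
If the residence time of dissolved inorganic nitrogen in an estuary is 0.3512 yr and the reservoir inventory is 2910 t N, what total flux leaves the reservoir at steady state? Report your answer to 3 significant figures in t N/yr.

F = M / τ = 2910 / 0.3512 = 8286 t N/yr.

8290 t N/yr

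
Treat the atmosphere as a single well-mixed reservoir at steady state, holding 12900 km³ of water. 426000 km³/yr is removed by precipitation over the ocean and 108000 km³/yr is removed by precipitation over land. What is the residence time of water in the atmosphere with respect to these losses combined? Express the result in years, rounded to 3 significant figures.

Total removal = 426000 + 108000 = 534000 km³/yr.
τ = M / ΣF_out = 12900 / 534000 = 0.02416 yr.

0.0242 yr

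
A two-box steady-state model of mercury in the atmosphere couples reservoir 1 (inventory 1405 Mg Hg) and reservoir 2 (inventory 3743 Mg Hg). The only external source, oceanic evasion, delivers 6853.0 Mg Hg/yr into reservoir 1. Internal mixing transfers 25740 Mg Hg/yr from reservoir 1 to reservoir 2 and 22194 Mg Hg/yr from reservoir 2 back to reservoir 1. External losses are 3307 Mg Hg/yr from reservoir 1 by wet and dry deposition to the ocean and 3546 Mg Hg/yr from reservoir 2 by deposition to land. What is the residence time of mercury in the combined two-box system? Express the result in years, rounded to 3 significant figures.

0.751 yr

Residence time in the combined system uses the total inventory and the total *external* removal — internal exchanges between the two boxes cancel.
M_total = 1405 + 3743 = 5148.0 Mg Hg.
ΣF_external_out = 3307 + 3546 = 6853.0 Mg Hg/yr.
τ = M_total / ΣF_ext = 5148.0 / 6853.0 = 0.7512 yr.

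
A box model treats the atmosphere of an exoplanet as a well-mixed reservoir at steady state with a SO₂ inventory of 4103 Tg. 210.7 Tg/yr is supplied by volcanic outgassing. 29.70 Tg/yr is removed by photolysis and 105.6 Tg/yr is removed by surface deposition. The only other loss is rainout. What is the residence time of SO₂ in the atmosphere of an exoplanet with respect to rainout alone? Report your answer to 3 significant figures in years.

At steady state ΣF_in = ΣF_out.
ΣF_in = 210.70 Tg/yr.
Rainout flux = ΣF_in − (29.70 + 105.6) = 210.70 − 135.3 = 75.40 Tg/yr.
τ = M / F = 4103 / 75.40 = 54.42 yr.

54.4 yr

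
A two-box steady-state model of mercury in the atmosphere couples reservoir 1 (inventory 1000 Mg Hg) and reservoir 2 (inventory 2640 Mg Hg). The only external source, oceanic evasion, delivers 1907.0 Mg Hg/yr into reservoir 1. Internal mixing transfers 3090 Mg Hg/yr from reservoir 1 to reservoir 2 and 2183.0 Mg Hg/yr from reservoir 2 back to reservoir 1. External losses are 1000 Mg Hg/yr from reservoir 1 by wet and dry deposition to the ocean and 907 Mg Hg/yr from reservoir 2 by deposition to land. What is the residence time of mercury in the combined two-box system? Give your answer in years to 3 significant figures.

1.91 yr

Residence time in the combined system uses the total inventory and the total *external* removal — internal exchanges between the two boxes cancel.
M_total = 1000 + 2640 = 3640.0 Mg Hg.
ΣF_external_out = 1000 + 907 = 1907.0 Mg Hg/yr.
τ = M_total / ΣF_ext = 3640.0 / 1907.0 = 1.909 yr.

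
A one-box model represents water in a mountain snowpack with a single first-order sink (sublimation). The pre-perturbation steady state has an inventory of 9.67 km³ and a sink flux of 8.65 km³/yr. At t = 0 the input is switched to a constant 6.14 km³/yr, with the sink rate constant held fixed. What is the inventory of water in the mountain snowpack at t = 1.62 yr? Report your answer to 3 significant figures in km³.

The sink rate constant is k = F₀/M₀ = 8.65/9.67 = 0.8945 yr⁻¹.
Solving dM/dt = F₁ − kM with M(0) = M₀ gives M(t) = F₁/k + (M₀ − F₁/k)·e^(−kt).
F₁/k = 6.14/0.8945 = 6.8640 km³; kt = 0.8945 × 1.62 = 1.449, e^(−kt) = 0.2348.
M(1.62) = 6.8640 + (9.67 − 6.8640) × 0.2348 = 6.8640 + 0.6588 = 7.5228 km³.

7.52 km³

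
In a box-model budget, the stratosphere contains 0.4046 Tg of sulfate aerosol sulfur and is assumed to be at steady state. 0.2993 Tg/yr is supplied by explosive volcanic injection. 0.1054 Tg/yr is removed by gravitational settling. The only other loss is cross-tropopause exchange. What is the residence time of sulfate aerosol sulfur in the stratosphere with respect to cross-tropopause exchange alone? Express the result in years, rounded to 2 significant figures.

2.1 yr

At steady state ΣF_in = ΣF_out.
ΣF_in = 0.29930 Tg/yr.
Cross-tropopause exchange flux = ΣF_in − (0.1054) = 0.29930 − 0.1054 = 0.1939 Tg/yr.
τ = M / F = 0.4046 / 0.1939 = 2.087 yr.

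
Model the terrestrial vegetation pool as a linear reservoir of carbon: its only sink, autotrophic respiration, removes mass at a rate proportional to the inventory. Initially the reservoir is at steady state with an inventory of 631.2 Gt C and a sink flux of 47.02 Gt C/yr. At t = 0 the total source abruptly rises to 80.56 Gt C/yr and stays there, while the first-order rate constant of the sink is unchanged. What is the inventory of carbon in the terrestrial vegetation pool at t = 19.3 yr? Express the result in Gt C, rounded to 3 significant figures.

τ = M₀/F₀ = 631.2/47.02 = 13.42 yr; rate constant k = 1/τ.
New steady state M_∞ = F₁/k = F₁·τ = 80.56 × 13.42 = 1081.4 Gt C.
M(t) = M_∞ + (M₀ − M_∞)·e^(−t/τ); t/τ = 19.3/13.42 = 1.438, so e^(−t/τ) = 0.2375.
M(t) = 1081.4 − 450.2 × 0.2375 = 974.52 Gt C.

975 Gt C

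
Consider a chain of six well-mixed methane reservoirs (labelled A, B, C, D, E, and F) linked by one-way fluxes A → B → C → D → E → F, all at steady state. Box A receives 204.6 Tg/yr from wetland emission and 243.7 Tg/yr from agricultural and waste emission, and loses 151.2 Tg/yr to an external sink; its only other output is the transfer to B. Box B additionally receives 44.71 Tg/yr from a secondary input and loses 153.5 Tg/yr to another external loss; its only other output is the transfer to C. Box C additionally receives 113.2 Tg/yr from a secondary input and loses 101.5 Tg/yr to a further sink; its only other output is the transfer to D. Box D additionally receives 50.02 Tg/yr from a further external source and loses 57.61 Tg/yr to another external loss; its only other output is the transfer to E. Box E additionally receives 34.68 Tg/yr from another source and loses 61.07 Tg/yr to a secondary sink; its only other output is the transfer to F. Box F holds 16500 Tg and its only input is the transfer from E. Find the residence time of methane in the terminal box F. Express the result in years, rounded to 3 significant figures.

Box A: F(A→B) = (204.6 + 243.7) − 151.2 = 297.10 Tg/yr.
Box B: F(B→C) = (297.10 + 44.71) − 153.5 = 188.31 Tg/yr.
Box C: F(C→D) = (188.31 + 113.2) − 101.5 = 200.01 Tg/yr.
Box D: F(D→E) = (200.01 + 50.02) − 57.61 = 192.42 Tg/yr.
Box E: F(E→F) = (192.42 + 34.68) − 61.07 = 166.03 Tg/yr.
Box F throughput = its input = 166.03 Tg/yr; τ = 16500 / 166.03 = 99.38 yr.

99.4 yr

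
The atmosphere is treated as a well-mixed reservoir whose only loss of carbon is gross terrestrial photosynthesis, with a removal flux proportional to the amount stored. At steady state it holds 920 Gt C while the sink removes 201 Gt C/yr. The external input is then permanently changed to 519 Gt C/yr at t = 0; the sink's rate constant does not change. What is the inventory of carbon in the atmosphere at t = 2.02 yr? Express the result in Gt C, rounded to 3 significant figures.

The sink rate constant is k = F₀/M₀ = 201/920 = 0.2185 yr⁻¹.
Solving dM/dt = F₁ − kM with M(0) = M₀ gives M(t) = F₁/k + (M₀ − F₁/k)·e^(−kt).
F₁/k = 519/0.2185 = 2375.5 Gt C; kt = 0.2185 × 2.02 = 0.4413, e^(−kt) = 0.6432.
M(2.02) = 2375.5 + (920 − 2375.5) × 0.6432 = 2375.5 − 936.2 = 1439.4 Gt C.

1440 Gt C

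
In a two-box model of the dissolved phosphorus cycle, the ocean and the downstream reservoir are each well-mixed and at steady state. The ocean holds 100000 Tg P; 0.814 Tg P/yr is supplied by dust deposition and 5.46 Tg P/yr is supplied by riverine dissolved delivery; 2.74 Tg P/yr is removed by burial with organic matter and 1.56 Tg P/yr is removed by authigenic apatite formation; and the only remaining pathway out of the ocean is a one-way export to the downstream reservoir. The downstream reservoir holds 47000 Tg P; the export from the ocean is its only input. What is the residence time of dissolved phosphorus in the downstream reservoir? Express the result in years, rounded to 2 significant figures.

24000 yr

Balance the ocean: ΣF_in = 0.814 + 5.46 = 6.2740 Tg P/yr.
Export to the downstream reservoir = ΣF_in − (2.74 + 1.56) = 1.9740 Tg P/yr.
At steady state the output of the downstream reservoir equals its input, 1.9740 Tg P/yr.
τ = M / F = 47000 / 1.9740 = 23810 yr.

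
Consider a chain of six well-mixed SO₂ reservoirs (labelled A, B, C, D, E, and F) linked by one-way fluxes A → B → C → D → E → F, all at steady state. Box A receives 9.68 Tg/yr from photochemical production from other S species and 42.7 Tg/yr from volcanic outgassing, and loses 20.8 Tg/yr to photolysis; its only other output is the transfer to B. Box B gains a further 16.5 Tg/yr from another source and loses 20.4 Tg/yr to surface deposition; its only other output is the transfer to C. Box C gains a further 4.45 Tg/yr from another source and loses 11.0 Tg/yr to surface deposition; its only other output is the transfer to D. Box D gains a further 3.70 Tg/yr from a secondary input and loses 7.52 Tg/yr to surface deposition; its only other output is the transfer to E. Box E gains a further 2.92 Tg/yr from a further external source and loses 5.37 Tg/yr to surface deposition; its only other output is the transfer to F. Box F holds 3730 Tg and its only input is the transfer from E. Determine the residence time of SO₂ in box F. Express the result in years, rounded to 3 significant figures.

251 yr

Box A: F(A→B) = (9.68 + 42.7) − 20.8 = 31.580 Tg/yr.
Box B: F(B→C) = (31.580 + 16.5) − 20.4 = 27.680 Tg/yr.
Box C: F(C→D) = (27.680 + 4.45) − 11.0 = 21.130 Tg/yr.
Box D: F(D→E) = (21.130 + 3.70) − 7.52 = 17.310 Tg/yr.
Box E: F(E→F) = (17.310 + 2.92) − 5.37 = 14.860 Tg/yr.
Box F throughput = its input = 14.860 Tg/yr; τ = 3730 / 14.860 = 251.0 yr.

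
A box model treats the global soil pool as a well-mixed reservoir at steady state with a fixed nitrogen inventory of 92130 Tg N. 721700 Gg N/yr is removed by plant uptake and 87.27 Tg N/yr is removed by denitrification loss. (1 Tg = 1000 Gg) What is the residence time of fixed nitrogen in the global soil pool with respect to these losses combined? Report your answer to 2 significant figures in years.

Convert the plant uptake flux: 721700 Gg N/yr = 721.7 Tg N/yr.
Total removal = 721.7 + 87.27 = 808.97 Tg N/yr.
τ = M / ΣF_out = 92130 / 808.97 = 113.9 yr.

110 yr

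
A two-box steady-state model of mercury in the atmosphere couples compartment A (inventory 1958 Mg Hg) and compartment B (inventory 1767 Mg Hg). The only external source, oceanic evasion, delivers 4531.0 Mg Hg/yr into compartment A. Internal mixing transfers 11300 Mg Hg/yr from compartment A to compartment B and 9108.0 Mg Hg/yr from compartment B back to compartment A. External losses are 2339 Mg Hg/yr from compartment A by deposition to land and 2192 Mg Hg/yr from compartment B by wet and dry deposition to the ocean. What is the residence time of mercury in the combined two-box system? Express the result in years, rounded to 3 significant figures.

For the system as a whole, the A↔B exchange is internal and contributes nothing to the throughput; only the external sinks remove mass.
M_total = 1958 + 1767 = 3725.0 Mg Hg.
ΣF_external_out = 2339 + 2192 = 4531.0 Mg Hg/yr.
τ = M_total / ΣF_ext = 3725.0 / 4531.0 = 0.8221 yr.

0.822 yr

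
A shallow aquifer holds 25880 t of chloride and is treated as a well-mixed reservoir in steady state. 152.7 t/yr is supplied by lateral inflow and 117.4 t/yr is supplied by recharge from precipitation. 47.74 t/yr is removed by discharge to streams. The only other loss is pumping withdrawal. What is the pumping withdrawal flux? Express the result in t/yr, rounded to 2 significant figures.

220 t/yr

At steady state ΣF_in = ΣF_out.
ΣF_in = 152.7 + 117.4 = 270.10 t/yr.
Pumping withdrawal flux = ΣF_in − (47.74) = 270.10 − 47.74 = 222.4 t/yr.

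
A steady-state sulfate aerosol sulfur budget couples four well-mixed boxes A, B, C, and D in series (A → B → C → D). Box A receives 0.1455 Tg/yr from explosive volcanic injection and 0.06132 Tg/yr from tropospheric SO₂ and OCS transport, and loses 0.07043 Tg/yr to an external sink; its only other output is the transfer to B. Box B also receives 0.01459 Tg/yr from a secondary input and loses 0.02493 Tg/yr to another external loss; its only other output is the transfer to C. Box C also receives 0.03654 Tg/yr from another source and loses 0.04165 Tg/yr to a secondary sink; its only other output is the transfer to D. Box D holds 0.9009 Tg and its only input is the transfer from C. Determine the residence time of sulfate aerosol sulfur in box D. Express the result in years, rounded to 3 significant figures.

Box A: F(A→B) = (0.1455 + 0.06132) − 0.07043 = 0.13639 Tg/yr.
Box B: F(B→C) = (0.13639 + 0.01459) − 0.02493 = 0.12605 Tg/yr.
Box C: F(C→D) = (0.12605 + 0.03654) − 0.04165 = 0.12094 Tg/yr.
Box D throughput = its input = 0.12094 Tg/yr; τ = 0.9009 / 0.12094 = 7.449 yr.

7.45 yr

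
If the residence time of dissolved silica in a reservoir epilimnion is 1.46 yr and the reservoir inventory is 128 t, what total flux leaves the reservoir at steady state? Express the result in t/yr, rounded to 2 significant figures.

F = M / τ = 128 / 1.46 = 87.67 t/yr.

88 t/yr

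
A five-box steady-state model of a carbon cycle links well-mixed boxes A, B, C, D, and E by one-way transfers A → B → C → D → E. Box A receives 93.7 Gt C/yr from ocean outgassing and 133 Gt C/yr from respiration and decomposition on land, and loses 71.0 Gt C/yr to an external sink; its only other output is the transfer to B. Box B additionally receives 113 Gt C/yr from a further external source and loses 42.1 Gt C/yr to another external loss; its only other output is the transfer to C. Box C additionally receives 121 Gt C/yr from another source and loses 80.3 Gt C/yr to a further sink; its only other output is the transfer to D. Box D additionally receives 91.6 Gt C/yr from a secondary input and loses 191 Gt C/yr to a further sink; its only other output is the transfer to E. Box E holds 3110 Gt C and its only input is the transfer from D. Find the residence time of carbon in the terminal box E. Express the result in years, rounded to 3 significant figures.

18.5 yr

Box A: F(A→B) = (93.7 + 133) − 71.0 = 155.70 Gt C/yr.
Box B: F(B→C) = (155.70 + 113) − 42.1 = 226.60 Gt C/yr.
Box C: F(C→D) = (226.60 + 121) − 80.3 = 267.30 Gt C/yr.
Box D: F(D→E) = (267.30 + 91.6) − 191 = 167.90 Gt C/yr.
Box E throughput = its input = 167.90 Gt C/yr; τ = 3110 / 167.90 = 18.52 yr.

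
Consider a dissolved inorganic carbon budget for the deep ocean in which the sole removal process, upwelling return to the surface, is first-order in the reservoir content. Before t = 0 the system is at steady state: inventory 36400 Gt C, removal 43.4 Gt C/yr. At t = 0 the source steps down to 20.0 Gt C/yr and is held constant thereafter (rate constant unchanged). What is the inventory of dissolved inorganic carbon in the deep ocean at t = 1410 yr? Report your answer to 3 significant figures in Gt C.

Residence time τ = M₀/F₀ = 838.7 yr. The eventual steady state is M_∞ = M₀·(F₁/F₀) = 36400 × 20.0/43.4 = 16774 Gt C.
The anomaly ΔM(t) = M(t) − M_∞ decays as ΔM₀·e^(−t/τ) with ΔM₀ = 36400 − 16774 = 19630 Gt C.
At t = 1410 yr, e^(−t/τ) = e^(−1.681) = 0.1862, so ΔM = 3654 Gt C and M = 16774 + 3654 = 20428 Gt C.

20400 Gt C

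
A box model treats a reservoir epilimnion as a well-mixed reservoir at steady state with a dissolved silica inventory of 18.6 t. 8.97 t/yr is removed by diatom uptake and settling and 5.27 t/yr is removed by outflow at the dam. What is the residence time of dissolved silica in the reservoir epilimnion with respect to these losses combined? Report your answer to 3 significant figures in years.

1.31 yr

Total removal = 8.970 + 5.270 = 14.240 t/yr.
τ = M / ΣF_out = 18.6 / 14.240 = 1.306 yr.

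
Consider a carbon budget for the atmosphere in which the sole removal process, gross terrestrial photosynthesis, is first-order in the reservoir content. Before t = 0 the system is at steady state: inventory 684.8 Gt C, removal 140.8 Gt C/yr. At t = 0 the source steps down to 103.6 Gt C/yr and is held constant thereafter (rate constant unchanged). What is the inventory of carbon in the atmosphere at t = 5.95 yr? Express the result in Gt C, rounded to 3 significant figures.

557 Gt C

The sink rate constant is k = F₀/M₀ = 140.8/684.8 = 0.2056 yr⁻¹.
Solving dM/dt = F₁ − kM with M(0) = M₀ gives M(t) = F₁/k + (M₀ − F₁/k)·e^(−kt).
F₁/k = 103.6/0.2056 = 503.87 Gt C; kt = 0.2056 × 5.95 = 1.223, e^(−kt) = 0.2942.
M(5.95) = 503.87 + (684.8 − 503.87) × 0.2942 = 503.87 + 53.24 = 557.11 Gt C.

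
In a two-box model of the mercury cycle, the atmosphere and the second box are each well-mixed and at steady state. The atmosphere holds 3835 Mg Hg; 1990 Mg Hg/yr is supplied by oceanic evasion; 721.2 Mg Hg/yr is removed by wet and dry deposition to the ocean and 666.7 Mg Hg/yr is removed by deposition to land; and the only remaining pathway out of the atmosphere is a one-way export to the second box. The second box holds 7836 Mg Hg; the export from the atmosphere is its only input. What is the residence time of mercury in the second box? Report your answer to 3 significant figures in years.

Balance the atmosphere: ΣF_in = 1990.0 Mg Hg/yr.
Export to the second box = ΣF_in − (721.2 + 666.7) = 602.10 Mg Hg/yr.
At steady state the output of the second box equals its input, 602.10 Mg Hg/yr.
τ = M / F = 7836 / 602.10 = 13.01 yr.

13.0 yr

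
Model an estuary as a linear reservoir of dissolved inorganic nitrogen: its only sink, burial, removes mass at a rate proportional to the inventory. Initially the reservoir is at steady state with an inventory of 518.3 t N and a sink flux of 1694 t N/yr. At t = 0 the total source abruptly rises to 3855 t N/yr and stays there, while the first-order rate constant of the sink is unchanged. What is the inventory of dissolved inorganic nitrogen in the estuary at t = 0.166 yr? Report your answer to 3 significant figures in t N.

Residence time τ = M₀/F₀ = 0.3060 yr. The eventual steady state is M_∞ = M₀·(F₁/F₀) = 518.3 × 3855/1694 = 1179.5 t N.
The anomaly ΔM(t) = M(t) − M_∞ decays as ΔM₀·e^(−t/τ) with ΔM₀ = 518.3 − 1179.5 = −661.2 t N.
At t = 0.166 yr, e^(−t/τ) = e^(−0.5426) = 0.5813, so ΔM = −384.3 t N and M = 1179.5 − 384.3 = 795.16 t N.

795 t N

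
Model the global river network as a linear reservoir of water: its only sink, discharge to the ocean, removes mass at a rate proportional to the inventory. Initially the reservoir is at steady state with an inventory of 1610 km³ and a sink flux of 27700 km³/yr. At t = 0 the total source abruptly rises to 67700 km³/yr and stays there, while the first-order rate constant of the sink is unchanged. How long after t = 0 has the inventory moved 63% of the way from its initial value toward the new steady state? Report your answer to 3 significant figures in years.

0.0578 yr

τ = M₀/F₀ = 1610/27700 = 0.05812 yr.
The remaining gap fraction is e^(−t/τ); 63% covered ⇒ e^(−t/τ) = 0.370.
t = −τ ln(0.370) = 0.05812 × 0.9943 = 0.05779 yr.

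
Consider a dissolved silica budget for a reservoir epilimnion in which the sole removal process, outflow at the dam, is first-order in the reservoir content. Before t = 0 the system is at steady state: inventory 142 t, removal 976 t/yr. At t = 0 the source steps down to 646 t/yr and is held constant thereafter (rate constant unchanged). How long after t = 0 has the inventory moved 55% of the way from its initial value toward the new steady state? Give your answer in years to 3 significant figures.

τ = M₀/F₀ = 142/976 = 0.1455 yr.
The remaining gap fraction is e^(−t/τ); 55% covered ⇒ e^(−t/τ) = 0.450.
t = −τ ln(0.450) = 0.1455 × 0.7985 = 0.1162 yr.

0.116 yr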